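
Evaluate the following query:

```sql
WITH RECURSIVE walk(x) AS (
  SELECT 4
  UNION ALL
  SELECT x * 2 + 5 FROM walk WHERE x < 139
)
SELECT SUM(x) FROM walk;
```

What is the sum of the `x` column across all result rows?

Base: x=4.
Iteration 1: 4 < 139 holds -> x = 4 * 2 + 5 = 13.
Iteration 2: 13 < 139 holds -> x = 13 * 2 + 5 = 31.
Iteration 3: 31 < 139 holds -> x = 31 * 2 + 5 = 67.
Iteration 4: 67 < 139 holds -> x = 67 * 2 + 5 = 139.
Iteration 5: 139 < 139 fails; recursion stops.
SUM(x) = 4 + 13 + 31 + 67 + 139 = 254.

254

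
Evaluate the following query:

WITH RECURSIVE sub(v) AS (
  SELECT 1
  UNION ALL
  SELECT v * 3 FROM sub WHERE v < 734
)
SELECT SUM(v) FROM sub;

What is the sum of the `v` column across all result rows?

3280

Base: v=1.
Iteration 1: 1 < 734 holds -> v = 1 * 3 = 3.
Iteration 2: 3 < 734 holds -> v = 3 * 3 = 9.
Iteration 3: 9 < 734 holds -> v = 9 * 3 = 27.
Iteration 4: 27 < 734 holds -> v = 27 * 3 = 81.
Iteration 5: 81 < 734 holds -> v = 81 * 3 = 243.
Iteration 6: 243 < 734 holds -> v = 243 * 3 = 729.
Iteration 7: 729 < 734 holds -> v = 729 * 3 = 2187.
Iteration 8: 2187 < 734 fails; recursion stops.
SUM(v) = 1 + 3 + 9 + 27 + 81 + 243 + 729 + 2187 = 3280.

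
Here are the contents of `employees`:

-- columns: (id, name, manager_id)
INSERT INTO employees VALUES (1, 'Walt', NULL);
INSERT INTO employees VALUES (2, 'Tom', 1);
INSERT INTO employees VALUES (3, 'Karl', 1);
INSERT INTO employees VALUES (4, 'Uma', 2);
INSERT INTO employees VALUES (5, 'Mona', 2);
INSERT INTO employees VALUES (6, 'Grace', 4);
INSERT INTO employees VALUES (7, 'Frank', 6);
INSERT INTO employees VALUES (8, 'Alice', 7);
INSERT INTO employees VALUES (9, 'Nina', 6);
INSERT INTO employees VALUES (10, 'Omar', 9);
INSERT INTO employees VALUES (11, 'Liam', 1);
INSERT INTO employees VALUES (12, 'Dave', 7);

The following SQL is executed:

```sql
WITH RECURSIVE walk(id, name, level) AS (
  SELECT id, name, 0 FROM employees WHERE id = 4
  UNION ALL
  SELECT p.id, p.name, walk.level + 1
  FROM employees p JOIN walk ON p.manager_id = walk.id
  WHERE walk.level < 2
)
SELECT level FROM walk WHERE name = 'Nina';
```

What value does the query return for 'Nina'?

2

Base: id=4 (Uma) at level 0.
Iteration 1: rows with manager_id in {4} -> Grace (id 6, level 1).
Iteration 2: rows with manager_id in {6} -> Frank (id 7, level 2), Nina (id 9, level 2).
Iteration 3: level < 2 fails for all current rows; recursion stops.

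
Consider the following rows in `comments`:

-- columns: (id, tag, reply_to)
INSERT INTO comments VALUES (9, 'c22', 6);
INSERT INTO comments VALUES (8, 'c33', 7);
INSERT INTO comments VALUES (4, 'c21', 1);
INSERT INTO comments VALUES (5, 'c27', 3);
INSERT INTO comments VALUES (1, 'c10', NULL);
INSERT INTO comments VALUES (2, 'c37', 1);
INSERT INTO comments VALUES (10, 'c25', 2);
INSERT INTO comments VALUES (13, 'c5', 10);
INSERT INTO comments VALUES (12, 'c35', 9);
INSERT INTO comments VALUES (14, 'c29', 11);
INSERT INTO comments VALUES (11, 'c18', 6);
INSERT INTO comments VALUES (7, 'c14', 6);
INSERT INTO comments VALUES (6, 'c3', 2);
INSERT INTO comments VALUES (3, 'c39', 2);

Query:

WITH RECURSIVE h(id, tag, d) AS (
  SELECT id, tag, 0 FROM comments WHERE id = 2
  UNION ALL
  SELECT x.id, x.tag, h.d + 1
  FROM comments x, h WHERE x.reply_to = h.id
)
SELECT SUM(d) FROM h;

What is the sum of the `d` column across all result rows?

Base: id=2 (c37) at d 0.
Iteration 1: rows with reply_to in {2} -> c39 (id 3, d 1), c3 (id 6, d 1), c25 (id 10, d 1).
Iteration 2: rows with reply_to in {3,6,10} -> c27 (id 5, d 2), c14 (id 7, d 2), c22 (id 9, d 2), c18 (id 11, d 2), c5 (id 13, d 2).
Iteration 3: rows with reply_to in {5,7,9,11,13} -> c33 (id 8, d 3), c35 (id 12, d 3), c29 (id 14, d 3).
Iteration 4: no rows with reply_to in {8,12,14}; recursion stops.
SUM(d) = 0 + 1 + 1 + 1 + 2 + 2 + 2 + 2 + 2 + 3 + 3 + 3 = 22.

22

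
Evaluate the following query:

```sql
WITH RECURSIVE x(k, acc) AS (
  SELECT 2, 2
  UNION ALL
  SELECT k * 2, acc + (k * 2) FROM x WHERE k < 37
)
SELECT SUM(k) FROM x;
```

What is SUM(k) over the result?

126

Base: k=2, acc=2.
Iteration 1: 2 < 37 holds -> k = 2 * 2 = 4, acc = 2 + 4 = 6.
Iteration 2: 4 < 37 holds -> k = 4 * 2 = 8, acc = 6 + 8 = 14.
Iteration 3: 8 < 37 holds -> k = 8 * 2 = 16, acc = 14 + 16 = 30.
Iteration 4: 16 < 37 holds -> k = 16 * 2 = 32, acc = 30 + 32 = 62.
Iteration 5: 32 < 37 holds -> k = 32 * 2 = 64, acc = 62 + 64 = 126.
Iteration 6: 64 < 37 fails; recursion stops.
SUM(k) = 2 + 4 + 8 + 16 + 32 + 64 = 126.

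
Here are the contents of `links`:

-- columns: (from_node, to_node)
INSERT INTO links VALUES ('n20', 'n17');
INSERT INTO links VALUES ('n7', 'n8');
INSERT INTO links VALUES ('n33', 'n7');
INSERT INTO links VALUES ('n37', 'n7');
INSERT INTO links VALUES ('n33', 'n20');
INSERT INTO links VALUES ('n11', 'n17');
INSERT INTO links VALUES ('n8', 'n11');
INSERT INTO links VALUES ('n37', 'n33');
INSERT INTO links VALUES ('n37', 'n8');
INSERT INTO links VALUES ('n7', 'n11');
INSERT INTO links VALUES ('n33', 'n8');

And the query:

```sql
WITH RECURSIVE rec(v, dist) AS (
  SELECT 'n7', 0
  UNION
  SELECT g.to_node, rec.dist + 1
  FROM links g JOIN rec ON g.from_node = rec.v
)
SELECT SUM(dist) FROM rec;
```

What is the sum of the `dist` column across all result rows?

Base: (n7, dist=0).
Iteration 1: edges from {n7} -> (n11, dist=1), (n8, dist=1).
Iteration 2: edges from {n11,n8} -> (n11, dist=2), (n17, dist=2).
Iteration 3: edges from {n11,n17} -> (n17, dist=3).
Iteration 4: no outgoing edges from {n17}; recursion stops.
SUM(dist) = 0 + 1 + 1 + 2 + 2 + 3 = 9.

9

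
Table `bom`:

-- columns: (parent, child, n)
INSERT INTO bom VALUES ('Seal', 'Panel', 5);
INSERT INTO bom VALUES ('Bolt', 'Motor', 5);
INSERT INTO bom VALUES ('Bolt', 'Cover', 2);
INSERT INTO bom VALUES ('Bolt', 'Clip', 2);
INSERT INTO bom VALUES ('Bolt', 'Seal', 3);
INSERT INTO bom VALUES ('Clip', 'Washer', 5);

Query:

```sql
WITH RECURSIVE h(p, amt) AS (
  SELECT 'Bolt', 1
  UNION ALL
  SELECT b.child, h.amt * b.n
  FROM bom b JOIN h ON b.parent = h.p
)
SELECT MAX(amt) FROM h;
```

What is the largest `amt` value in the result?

15

Base: (Bolt, amt=1).
Iteration 1: components of {Bolt} -> Clip = 1*2 = 2, Cover = 1*2 = 2, Motor = 1*5 = 5, Seal = 1*3 = 3.
Iteration 2: components of {Clip,Cover,Motor,Seal} -> Panel = 3*5 = 15, Washer = 2*5 = 10.
Iteration 3: no further components; recursion stops.
amt values: 1, 3, 5, 2, 2, 15, 10; the maximum is 15.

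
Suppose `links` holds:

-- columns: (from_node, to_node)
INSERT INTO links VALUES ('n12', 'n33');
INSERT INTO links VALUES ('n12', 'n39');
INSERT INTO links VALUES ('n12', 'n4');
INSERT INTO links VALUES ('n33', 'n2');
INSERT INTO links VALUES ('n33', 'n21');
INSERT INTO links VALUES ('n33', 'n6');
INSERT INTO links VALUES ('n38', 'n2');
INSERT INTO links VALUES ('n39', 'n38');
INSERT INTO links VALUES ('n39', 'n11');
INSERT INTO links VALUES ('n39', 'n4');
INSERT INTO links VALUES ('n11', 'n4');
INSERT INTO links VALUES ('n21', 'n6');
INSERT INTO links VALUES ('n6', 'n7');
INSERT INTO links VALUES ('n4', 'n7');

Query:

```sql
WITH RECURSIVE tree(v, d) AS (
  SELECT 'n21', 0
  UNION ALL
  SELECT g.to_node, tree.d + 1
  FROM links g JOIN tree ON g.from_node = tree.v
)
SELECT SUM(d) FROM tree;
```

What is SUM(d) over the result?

Base: (n21, d=0).
Iteration 1: edges from {n21} -> (n6, d=1).
Iteration 2: edges from {n6} -> (n7, d=2).
Iteration 3: no outgoing edges from {n7}; recursion stops.
SUM(d) = 0 + 1 + 2 = 3.

3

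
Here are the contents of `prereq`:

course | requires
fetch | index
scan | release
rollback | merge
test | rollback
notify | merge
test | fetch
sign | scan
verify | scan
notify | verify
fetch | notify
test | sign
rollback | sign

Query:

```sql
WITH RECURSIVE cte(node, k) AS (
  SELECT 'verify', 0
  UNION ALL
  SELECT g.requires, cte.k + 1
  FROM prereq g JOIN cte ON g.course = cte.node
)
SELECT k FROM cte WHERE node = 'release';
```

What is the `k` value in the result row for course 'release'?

Base: (verify, k=0).
Iteration 1: edges from {verify} -> (scan, k=1).
Iteration 2: edges from {scan} -> (release, k=2).
Iteration 3: no outgoing edges from {release}; recursion stops.

2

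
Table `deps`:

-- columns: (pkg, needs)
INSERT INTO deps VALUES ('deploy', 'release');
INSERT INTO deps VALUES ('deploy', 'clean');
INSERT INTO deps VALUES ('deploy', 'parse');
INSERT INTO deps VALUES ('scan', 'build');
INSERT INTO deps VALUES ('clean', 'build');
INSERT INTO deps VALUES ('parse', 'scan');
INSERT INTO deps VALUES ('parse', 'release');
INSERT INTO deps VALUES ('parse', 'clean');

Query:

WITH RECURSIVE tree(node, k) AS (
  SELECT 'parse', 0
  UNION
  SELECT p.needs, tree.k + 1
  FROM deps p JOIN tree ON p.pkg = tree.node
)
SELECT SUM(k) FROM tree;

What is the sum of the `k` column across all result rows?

5

Base: (parse, k=0).
Iteration 1: edges from {parse} -> (clean, k=1), (release, k=1), (scan, k=1).
Iteration 2: edges from {clean,release,scan} -> (build, k=2). [UNION drops 1 duplicate row(s)]
Iteration 3: no outgoing edges from {build}; recursion stops.
SUM(k) = 0 + 1 + 1 + 1 + 2 = 5.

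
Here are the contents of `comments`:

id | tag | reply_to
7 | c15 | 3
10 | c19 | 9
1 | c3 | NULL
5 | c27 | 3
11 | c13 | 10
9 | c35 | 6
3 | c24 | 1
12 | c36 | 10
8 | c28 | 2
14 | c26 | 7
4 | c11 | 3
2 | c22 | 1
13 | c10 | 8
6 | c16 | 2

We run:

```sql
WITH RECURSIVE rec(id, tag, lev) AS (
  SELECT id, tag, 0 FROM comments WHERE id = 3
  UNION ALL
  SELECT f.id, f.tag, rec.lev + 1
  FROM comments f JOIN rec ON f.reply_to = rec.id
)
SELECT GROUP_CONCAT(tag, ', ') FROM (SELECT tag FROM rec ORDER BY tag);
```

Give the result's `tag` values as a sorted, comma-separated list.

c11, c15, c24, c26, c27

Base: id=3 (c24) at lev 0.
Iteration 1: rows with reply_to in {3} -> c11 (id 4, lev 1), c27 (id 5, lev 1), c15 (id 7, lev 1).
Iteration 2: rows with reply_to in {4,5,7} -> c26 (id 14, lev 2).
Iteration 3: no rows with reply_to in {14}; recursion stops.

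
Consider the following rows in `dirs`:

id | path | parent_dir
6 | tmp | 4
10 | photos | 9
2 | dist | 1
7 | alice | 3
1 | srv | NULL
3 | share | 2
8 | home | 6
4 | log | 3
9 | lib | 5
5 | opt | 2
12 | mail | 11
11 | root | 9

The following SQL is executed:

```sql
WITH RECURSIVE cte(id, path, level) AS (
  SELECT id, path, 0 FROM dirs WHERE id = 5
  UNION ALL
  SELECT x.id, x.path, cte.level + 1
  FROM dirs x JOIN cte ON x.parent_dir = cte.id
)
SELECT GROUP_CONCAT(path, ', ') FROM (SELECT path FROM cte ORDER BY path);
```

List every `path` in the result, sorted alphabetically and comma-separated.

lib, mail, opt, photos, root

Base: id=5 (opt) at level 0.
Iteration 1: rows with parent_dir in {5} -> lib (id 9, level 1).
Iteration 2: rows with parent_dir in {9} -> photos (id 10, level 2), root (id 11, level 2).
Iteration 3: rows with parent_dir in {10,11} -> mail (id 12, level 3).
Iteration 4: no rows with parent_dir in {12}; recursion stops.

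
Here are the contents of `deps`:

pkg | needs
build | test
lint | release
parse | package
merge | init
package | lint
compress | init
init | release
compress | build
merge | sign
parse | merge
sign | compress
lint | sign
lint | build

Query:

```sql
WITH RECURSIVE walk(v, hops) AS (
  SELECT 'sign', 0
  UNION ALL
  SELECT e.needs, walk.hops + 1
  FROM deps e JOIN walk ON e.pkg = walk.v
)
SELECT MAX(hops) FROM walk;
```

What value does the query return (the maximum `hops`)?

Base: (sign, hops=0).
Iteration 1: edges from {sign} -> (compress, hops=1).
Iteration 2: edges from {compress} -> (build, hops=2), (init, hops=2).
Iteration 3: edges from {build,init} -> (release, hops=3), (test, hops=3).
Iteration 4: no outgoing edges from {release,test}; recursion stops.
hops values: 0, 1, 2, 2, 3, 3; the maximum is 3.

3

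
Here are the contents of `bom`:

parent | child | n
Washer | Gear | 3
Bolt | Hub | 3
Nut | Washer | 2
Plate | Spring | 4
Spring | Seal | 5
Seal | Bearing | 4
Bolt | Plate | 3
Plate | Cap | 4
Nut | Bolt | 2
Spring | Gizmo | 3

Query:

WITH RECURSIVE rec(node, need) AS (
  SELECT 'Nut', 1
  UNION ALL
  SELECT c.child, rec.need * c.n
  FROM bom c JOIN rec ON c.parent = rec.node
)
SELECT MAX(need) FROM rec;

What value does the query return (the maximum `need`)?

Base: (Nut, need=1).
Iteration 1: components of {Nut} -> Bolt = 1*2 = 2, Washer = 1*2 = 2.
Iteration 2: components of {Bolt,Washer} -> Gear = 2*3 = 6, Hub = 2*3 = 6, Plate = 2*3 = 6.
Iteration 3: components of {Gear,Hub,Plate} -> Cap = 6*4 = 24, Spring = 6*4 = 24.
Iteration 4: components of {Cap,Spring} -> Gizmo = 24*3 = 72, Seal = 24*5 = 120.
Iteration 5: components of {Gizmo,Seal} -> Bearing = 120*4 = 480.
Iteration 6: no further components; recursion stops.
need values: 1, 2, 2, 6, 6, 6, 24, 24, 72, 120, 480; the maximum is 480.

480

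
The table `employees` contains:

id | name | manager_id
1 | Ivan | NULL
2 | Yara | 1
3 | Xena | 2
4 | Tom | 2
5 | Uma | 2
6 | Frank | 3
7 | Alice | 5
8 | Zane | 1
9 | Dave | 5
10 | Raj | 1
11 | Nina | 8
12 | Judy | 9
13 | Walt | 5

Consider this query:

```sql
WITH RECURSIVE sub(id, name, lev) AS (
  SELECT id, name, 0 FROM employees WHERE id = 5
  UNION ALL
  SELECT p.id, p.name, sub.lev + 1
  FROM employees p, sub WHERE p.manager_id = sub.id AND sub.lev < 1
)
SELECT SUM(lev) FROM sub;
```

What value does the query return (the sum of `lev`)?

3

Base: id=5 (Uma) at lev 0.
Iteration 1: rows with manager_id in {5} -> Alice (id 7, lev 1), Dave (id 9, lev 1), Walt (id 13, lev 1).
Iteration 2: lev < 1 fails for all current rows; recursion stops.
SUM(lev) = 0 + 1 + 1 + 1 = 3.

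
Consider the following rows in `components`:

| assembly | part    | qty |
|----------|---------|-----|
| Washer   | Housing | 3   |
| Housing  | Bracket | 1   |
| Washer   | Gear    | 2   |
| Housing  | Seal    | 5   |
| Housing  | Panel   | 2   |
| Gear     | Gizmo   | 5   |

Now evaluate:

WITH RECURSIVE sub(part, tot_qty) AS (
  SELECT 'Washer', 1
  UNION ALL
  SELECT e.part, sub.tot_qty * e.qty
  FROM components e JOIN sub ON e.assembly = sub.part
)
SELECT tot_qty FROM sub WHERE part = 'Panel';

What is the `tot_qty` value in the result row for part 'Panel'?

Base: (Washer, tot_qty=1).
Iteration 1: components of {Washer} -> Gear = 1*2 = 2, Housing = 1*3 = 3.
Iteration 2: components of {Gear,Housing} -> Bracket = 3*1 = 3, Gizmo = 2*5 = 10, Panel = 3*2 = 6, Seal = 3*5 = 15.
Iteration 3: no further components; recursion stops.

6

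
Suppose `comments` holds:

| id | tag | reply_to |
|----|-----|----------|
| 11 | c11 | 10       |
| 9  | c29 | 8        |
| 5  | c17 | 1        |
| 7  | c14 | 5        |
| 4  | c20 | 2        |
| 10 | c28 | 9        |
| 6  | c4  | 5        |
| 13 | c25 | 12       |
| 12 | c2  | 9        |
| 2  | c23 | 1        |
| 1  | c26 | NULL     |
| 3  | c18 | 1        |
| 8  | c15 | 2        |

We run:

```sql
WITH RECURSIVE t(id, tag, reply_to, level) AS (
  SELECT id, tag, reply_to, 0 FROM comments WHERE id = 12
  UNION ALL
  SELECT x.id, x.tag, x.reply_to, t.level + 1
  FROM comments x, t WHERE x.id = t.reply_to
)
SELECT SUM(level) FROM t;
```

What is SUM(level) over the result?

Base: id=12 (c2), reply_to=9, level 0.
Iteration 1: join on id=9 -> c29 (id 9, reply_to=8, level 1).
Iteration 2: join on id=8 -> c15 (id 8, reply_to=2, level 2).
Iteration 3: join on id=2 -> c23 (id 2, reply_to=1, level 3).
Iteration 4: join on id=1 -> c26 (id 1, reply_to=NULL, level 4).
Iteration 5: reply_to is NULL; no match; recursion stops.
SUM(level) = 0 + 1 + 2 + 3 + 4 = 10.

10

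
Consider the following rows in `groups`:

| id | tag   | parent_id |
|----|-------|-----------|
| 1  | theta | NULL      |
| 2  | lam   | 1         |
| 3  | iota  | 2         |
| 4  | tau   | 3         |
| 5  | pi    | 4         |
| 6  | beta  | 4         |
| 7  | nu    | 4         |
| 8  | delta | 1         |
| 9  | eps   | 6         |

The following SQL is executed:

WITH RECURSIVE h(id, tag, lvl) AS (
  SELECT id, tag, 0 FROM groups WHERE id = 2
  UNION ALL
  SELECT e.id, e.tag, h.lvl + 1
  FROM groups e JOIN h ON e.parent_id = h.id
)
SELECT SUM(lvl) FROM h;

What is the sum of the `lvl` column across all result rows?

Base: id=2 (lam) at lvl 0.
Iteration 1: rows with parent_id in {2} -> iota (id 3, lvl 1).
Iteration 2: rows with parent_id in {3} -> tau (id 4, lvl 2).
Iteration 3: rows with parent_id in {4} -> pi (id 5, lvl 3), beta (id 6, lvl 3), nu (id 7, lvl 3).
Iteration 4: rows with parent_id in {5,6,7} -> eps (id 9, lvl 4).
Iteration 5: no rows with parent_id in {9}; recursion stops.
SUM(lvl) = 0 + 1 + 2 + 3 + 3 + 3 + 4 = 16.

16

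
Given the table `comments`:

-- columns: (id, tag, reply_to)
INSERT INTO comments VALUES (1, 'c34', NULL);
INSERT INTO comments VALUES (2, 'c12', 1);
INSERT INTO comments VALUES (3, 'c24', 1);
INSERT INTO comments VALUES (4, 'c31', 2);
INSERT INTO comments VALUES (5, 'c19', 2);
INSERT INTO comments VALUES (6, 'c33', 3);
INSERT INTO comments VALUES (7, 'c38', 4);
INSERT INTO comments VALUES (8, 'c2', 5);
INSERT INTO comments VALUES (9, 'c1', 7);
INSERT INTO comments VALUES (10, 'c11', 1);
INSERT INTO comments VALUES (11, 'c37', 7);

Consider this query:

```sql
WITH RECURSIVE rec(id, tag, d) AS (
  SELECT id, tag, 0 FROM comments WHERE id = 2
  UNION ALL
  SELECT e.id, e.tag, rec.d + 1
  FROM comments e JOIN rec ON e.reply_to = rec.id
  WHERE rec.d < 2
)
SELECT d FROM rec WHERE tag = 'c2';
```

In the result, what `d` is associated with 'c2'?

Base: id=2 (c12) at d 0.
Iteration 1: rows with reply_to in {2} -> c31 (id 4, d 1), c19 (id 5, d 1).
Iteration 2: rows with reply_to in {4,5} -> c38 (id 7, d 2), c2 (id 8, d 2).
Iteration 3: d < 2 fails for all current rows; recursion stops.

2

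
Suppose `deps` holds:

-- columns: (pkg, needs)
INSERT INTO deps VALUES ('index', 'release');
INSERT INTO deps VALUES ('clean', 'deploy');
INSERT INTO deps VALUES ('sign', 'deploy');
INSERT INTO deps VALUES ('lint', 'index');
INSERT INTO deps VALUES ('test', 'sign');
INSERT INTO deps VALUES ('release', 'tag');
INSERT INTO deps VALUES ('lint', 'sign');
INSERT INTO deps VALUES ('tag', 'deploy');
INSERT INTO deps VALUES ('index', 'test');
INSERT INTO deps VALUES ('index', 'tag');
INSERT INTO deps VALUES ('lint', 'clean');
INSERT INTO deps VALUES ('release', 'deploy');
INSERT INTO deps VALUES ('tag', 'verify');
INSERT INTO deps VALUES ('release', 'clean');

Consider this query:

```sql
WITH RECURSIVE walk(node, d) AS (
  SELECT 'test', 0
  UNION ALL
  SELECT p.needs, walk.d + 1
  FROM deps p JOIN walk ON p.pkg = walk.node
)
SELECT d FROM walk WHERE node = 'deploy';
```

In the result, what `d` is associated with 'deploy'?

Base: (test, d=0).
Iteration 1: edges from {test} -> (sign, d=1).
Iteration 2: edges from {sign} -> (deploy, d=2).
Iteration 3: no outgoing edges from {deploy}; recursion stops.

2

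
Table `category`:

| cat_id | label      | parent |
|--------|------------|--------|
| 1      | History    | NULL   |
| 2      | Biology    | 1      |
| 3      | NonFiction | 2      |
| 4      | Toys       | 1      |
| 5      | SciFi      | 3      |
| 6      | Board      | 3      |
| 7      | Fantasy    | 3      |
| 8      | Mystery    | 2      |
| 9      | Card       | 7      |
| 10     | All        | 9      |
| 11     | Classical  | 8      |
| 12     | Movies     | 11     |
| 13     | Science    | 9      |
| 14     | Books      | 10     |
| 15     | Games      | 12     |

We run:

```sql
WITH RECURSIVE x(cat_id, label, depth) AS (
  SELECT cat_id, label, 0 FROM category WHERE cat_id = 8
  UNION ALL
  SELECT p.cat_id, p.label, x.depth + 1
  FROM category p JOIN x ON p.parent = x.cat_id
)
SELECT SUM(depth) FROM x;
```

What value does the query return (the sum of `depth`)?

Base: cat_id=8 (Mystery) at depth 0.
Iteration 1: rows with parent in {8} -> Classical (id 11, depth 1).
Iteration 2: rows with parent in {11} -> Movies (id 12, depth 2).
Iteration 3: rows with parent in {12} -> Games (id 15, depth 3).
Iteration 4: no rows with parent in {15}; recursion stops.
SUM(depth) = 0 + 1 + 2 + 3 = 6.

6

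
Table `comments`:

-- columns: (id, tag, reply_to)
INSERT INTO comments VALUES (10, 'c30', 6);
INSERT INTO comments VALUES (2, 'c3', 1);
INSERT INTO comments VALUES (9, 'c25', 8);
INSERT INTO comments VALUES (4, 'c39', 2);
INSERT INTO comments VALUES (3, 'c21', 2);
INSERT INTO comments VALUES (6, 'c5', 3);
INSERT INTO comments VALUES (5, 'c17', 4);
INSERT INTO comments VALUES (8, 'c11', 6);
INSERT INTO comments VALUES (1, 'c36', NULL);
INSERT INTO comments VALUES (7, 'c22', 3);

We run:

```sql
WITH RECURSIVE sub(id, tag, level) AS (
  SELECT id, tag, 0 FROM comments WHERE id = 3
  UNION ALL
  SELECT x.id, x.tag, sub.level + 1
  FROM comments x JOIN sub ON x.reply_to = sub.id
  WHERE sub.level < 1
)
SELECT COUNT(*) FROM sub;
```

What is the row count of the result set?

3

Base: id=3 (c21) at level 0.
Iteration 1: rows with reply_to in {3} -> c5 (id 6, level 1), c22 (id 7, level 1).
Iteration 2: level < 1 fails for all current rows; recursion stops.
Total rows emitted: 3.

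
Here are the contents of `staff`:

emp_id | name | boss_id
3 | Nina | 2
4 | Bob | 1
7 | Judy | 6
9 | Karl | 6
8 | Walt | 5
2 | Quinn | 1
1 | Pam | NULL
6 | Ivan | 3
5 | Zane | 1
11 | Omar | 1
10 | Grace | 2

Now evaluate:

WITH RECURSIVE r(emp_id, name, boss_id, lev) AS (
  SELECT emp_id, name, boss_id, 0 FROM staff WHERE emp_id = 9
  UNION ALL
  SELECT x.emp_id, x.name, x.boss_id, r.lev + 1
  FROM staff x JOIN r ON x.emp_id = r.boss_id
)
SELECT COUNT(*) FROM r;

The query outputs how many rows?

5

Base: emp_id=9 (Karl), boss_id=6, lev 0.
Iteration 1: join on emp_id=6 -> Ivan (id 6, boss_id=3, lev 1).
Iteration 2: join on emp_id=3 -> Nina (id 3, boss_id=2, lev 2).
Iteration 3: join on emp_id=2 -> Quinn (id 2, boss_id=1, lev 3).
Iteration 4: join on emp_id=1 -> Pam (id 1, boss_id=NULL, lev 4).
Iteration 5: boss_id is NULL; no match; recursion stops.
Total rows emitted: 5.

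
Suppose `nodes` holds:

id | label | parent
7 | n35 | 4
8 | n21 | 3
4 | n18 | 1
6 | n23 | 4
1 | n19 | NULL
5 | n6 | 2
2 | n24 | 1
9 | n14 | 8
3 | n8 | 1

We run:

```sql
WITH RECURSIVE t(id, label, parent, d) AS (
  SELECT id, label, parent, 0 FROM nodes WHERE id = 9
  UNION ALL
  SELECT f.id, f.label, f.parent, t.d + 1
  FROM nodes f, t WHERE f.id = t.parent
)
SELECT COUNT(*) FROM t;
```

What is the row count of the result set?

4

Base: id=9 (n14), parent=8, d 0.
Iteration 1: join on id=8 -> n21 (id 8, parent=3, d 1).
Iteration 2: join on id=3 -> n8 (id 3, parent=1, d 2).
Iteration 3: join on id=1 -> n19 (id 1, parent=NULL, d 3).
Iteration 4: parent is NULL; no match; recursion stops.
Total rows emitted: 4.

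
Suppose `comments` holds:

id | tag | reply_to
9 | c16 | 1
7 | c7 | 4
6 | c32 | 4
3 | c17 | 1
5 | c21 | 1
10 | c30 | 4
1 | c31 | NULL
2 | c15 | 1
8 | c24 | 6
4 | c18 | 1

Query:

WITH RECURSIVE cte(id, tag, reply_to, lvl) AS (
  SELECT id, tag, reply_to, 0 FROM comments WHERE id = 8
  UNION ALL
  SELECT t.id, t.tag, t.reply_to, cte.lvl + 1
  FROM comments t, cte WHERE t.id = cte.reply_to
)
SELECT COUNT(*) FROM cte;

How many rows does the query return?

Base: id=8 (c24), reply_to=6, lvl 0.
Iteration 1: join on id=6 -> c32 (id 6, reply_to=4, lvl 1).
Iteration 2: join on id=4 -> c18 (id 4, reply_to=1, lvl 2).
Iteration 3: join on id=1 -> c31 (id 1, reply_to=NULL, lvl 3).
Iteration 4: reply_to is NULL; no match; recursion stops.
Total rows emitted: 4.

4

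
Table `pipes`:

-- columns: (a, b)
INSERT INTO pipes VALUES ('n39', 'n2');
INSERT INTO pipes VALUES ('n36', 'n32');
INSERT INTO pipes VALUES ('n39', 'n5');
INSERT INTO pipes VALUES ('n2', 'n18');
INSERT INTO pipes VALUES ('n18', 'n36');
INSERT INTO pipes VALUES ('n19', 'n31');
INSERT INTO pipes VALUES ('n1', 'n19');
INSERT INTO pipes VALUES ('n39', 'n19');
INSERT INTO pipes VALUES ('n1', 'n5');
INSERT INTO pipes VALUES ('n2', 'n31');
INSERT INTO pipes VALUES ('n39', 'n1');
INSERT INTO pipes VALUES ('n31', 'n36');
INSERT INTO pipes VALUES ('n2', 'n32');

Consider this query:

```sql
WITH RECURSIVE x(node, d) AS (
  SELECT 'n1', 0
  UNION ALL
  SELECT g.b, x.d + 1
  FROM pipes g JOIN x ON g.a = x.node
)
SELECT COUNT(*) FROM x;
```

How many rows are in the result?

Base: (n1, d=0).
Iteration 1: edges from {n1} -> (n19, d=1), (n5, d=1).
Iteration 2: edges from {n19,n5} -> (n31, d=2).
Iteration 3: edges from {n31} -> (n36, d=3).
Iteration 4: edges from {n36} -> (n32, d=4).
Iteration 5: no outgoing edges from {n32}; recursion stops.
Total rows emitted: 6.

6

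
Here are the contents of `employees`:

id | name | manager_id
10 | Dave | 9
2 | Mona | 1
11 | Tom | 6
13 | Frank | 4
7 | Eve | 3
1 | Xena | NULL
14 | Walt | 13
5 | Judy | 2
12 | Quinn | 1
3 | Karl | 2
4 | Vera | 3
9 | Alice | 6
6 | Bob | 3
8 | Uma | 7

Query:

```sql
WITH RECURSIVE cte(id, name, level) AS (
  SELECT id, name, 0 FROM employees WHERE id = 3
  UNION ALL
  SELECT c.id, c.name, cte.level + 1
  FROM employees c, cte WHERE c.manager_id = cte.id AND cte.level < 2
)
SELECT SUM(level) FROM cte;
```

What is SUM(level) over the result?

Base: id=3 (Karl) at level 0.
Iteration 1: rows with manager_id in {3} -> Vera (id 4, level 1), Bob (id 6, level 1), Eve (id 7, level 1).
Iteration 2: rows with manager_id in {4,6,7} -> Uma (id 8, level 2), Alice (id 9, level 2), Tom (id 11, level 2), Frank (id 13, level 2).
Iteration 3: level < 2 fails for all current rows; recursion stops.
SUM(level) = 0 + 1 + 1 + 1 + 2 + 2 + 2 + 2 = 11.

11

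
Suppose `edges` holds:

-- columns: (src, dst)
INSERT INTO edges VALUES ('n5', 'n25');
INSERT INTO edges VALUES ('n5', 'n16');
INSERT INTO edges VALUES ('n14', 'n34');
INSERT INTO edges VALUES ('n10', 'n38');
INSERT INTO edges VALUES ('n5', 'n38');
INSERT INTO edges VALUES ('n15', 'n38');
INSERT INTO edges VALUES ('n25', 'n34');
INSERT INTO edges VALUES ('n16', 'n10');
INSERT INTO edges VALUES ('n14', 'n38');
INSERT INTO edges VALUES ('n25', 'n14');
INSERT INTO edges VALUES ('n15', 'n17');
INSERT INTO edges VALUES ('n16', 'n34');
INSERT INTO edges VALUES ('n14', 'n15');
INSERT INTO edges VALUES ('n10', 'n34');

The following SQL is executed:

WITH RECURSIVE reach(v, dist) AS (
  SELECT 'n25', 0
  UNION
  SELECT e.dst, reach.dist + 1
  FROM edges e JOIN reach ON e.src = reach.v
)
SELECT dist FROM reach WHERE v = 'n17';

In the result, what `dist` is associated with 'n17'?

3

Base: (n25, dist=0).
Iteration 1: edges from {n25} -> (n14, dist=1), (n34, dist=1).
Iteration 2: edges from {n14,n34} -> (n15, dist=2), (n34, dist=2), (n38, dist=2).
Iteration 3: edges from {n15,n34,n38} -> (n17, dist=3), (n38, dist=3).
Iteration 4: no outgoing edges from {n17,n38}; recursion stops.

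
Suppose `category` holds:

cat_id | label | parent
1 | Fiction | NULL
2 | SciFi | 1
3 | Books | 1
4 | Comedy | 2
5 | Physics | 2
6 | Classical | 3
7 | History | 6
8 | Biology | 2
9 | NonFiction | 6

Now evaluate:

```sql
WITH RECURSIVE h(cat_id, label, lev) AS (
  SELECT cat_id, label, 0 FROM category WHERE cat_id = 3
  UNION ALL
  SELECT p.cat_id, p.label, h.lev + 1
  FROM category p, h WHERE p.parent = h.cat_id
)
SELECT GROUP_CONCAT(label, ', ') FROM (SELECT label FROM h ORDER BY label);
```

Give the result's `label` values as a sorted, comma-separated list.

Books, Classical, History, NonFiction

Base: cat_id=3 (Books) at lev 0.
Iteration 1: rows with parent in {3} -> Classical (id 6, lev 1).
Iteration 2: rows with parent in {6} -> History (id 7, lev 2), NonFiction (id 9, lev 2).
Iteration 3: no rows with parent in {7,9}; recursion stops.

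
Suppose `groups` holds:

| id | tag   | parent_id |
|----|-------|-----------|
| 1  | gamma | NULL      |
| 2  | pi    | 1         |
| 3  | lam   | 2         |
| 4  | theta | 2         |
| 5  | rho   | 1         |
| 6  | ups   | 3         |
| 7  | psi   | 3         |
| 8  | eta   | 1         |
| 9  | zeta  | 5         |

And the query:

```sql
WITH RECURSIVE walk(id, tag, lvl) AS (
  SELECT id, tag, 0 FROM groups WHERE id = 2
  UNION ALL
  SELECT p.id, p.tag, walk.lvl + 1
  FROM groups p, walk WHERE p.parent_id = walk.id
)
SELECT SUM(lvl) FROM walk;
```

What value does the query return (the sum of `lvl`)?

6

Base: id=2 (pi) at lvl 0.
Iteration 1: rows with parent_id in {2} -> lam (id 3, lvl 1), theta (id 4, lvl 1).
Iteration 2: rows with parent_id in {3,4} -> ups (id 6, lvl 2), psi (id 7, lvl 2).
Iteration 3: no rows with parent_id in {6,7}; recursion stops.
SUM(lvl) = 0 + 1 + 1 + 2 + 2 = 6.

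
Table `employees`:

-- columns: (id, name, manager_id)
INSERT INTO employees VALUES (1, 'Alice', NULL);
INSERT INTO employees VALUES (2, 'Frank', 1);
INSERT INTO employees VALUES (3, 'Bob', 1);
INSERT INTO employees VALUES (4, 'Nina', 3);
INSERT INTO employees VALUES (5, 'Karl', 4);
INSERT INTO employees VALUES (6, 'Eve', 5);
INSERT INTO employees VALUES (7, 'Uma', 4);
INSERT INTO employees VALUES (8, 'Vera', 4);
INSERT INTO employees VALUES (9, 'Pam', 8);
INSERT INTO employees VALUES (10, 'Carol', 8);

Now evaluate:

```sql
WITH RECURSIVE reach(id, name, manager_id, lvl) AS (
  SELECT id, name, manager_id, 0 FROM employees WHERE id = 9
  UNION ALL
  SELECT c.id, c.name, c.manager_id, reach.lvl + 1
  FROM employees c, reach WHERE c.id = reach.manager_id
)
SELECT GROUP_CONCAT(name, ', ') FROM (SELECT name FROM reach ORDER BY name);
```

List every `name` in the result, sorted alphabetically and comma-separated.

Alice, Bob, Nina, Pam, Vera

Base: id=9 (Pam), manager_id=8, lvl 0.
Iteration 1: join on id=8 -> Vera (id 8, manager_id=4, lvl 1).
Iteration 2: join on id=4 -> Nina (id 4, manager_id=3, lvl 2).
Iteration 3: join on id=3 -> Bob (id 3, manager_id=1, lvl 3).
Iteration 4: join on id=1 -> Alice (id 1, manager_id=NULL, lvl 4).
Iteration 5: manager_id is NULL; no match; recursion stops.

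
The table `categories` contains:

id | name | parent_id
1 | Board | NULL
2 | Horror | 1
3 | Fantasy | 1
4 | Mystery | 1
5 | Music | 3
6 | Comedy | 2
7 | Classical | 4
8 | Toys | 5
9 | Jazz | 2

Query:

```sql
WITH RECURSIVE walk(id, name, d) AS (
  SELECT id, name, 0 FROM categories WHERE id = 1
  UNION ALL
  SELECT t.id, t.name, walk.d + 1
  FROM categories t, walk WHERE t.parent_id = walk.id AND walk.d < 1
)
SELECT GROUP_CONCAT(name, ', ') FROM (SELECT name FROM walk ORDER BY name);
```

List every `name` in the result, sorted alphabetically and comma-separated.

Board, Fantasy, Horror, Mystery

Base: id=1 (Board) at d 0.
Iteration 1: rows with parent_id in {1} -> Horror (id 2, d 1), Fantasy (id 3, d 1), Mystery (id 4, d 1).
Iteration 2: d < 1 fails for all current rows; recursion stops.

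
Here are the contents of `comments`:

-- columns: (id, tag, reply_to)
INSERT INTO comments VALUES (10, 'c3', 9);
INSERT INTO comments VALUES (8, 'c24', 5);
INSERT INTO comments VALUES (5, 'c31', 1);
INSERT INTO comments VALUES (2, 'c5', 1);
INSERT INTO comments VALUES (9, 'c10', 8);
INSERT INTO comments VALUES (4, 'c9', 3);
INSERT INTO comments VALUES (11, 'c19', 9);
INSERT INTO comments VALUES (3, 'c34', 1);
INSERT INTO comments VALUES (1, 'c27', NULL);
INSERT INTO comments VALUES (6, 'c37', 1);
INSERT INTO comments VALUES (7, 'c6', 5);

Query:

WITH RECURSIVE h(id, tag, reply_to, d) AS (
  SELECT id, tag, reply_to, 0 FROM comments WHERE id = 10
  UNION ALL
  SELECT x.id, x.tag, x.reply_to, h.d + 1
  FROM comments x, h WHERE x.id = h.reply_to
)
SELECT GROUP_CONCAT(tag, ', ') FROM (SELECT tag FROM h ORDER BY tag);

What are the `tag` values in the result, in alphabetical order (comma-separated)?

c10, c24, c27, c3, c31

Base: id=10 (c3), reply_to=9, d 0.
Iteration 1: join on id=9 -> c10 (id 9, reply_to=8, d 1).
Iteration 2: join on id=8 -> c24 (id 8, reply_to=5, d 2).
Iteration 3: join on id=5 -> c31 (id 5, reply_to=1, d 3).
Iteration 4: join on id=1 -> c27 (id 1, reply_to=NULL, d 4).
Iteration 5: reply_to is NULL; no match; recursion stops.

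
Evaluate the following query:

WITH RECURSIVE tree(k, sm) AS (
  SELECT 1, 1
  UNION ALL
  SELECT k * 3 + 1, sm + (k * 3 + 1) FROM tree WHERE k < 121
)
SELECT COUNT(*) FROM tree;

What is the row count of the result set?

5

Base: k=1, sm=1.
Iteration 1: 1 < 121 holds -> k = 1 * 3 + 1 = 4, sm = 1 + 4 = 5.
Iteration 2: 4 < 121 holds -> k = 4 * 3 + 1 = 13, sm = 5 + 13 = 18.
Iteration 3: 13 < 121 holds -> k = 13 * 3 + 1 = 40, sm = 18 + 40 = 58.
Iteration 4: 40 < 121 holds -> k = 40 * 3 + 1 = 121, sm = 58 + 121 = 179.
Iteration 5: 121 < 121 fails; recursion stops.
Total rows emitted: 5.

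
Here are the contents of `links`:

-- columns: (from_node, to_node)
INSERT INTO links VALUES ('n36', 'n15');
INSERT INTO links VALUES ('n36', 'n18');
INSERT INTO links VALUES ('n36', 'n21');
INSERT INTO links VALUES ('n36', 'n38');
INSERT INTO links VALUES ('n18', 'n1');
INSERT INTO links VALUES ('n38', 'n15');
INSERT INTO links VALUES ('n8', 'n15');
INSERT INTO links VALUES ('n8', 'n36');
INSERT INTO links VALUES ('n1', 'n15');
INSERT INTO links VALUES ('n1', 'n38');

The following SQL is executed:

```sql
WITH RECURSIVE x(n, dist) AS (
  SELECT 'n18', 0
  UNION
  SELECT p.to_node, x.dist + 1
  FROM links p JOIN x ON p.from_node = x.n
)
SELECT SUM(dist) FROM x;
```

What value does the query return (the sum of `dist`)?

Base: (n18, dist=0).
Iteration 1: edges from {n18} -> (n1, dist=1).
Iteration 2: edges from {n1} -> (n15, dist=2), (n38, dist=2).
Iteration 3: edges from {n15,n38} -> (n15, dist=3).
Iteration 4: no outgoing edges from {n15}; recursion stops.
SUM(dist) = 0 + 1 + 2 + 2 + 3 = 8.

8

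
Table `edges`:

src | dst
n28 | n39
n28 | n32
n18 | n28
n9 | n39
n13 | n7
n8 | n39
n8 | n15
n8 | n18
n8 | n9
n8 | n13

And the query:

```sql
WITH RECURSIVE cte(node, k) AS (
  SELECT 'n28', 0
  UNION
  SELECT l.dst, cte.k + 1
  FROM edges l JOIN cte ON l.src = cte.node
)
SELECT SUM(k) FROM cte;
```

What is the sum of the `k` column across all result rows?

2

Base: (n28, k=0).
Iteration 1: edges from {n28} -> (n32, k=1), (n39, k=1).
Iteration 2: no outgoing edges from {n32,n39}; recursion stops.
SUM(k) = 0 + 1 + 1 = 2.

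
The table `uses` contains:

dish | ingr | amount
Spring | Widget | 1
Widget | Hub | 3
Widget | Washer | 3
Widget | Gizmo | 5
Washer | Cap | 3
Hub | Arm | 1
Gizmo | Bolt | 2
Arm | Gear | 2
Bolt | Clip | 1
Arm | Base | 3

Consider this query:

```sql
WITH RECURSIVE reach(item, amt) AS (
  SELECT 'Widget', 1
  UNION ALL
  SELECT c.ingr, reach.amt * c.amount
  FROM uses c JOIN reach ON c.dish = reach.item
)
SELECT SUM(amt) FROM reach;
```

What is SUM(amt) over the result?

59

Base: (Widget, amt=1).
Iteration 1: components of {Widget} -> Gizmo = 1*5 = 5, Hub = 1*3 = 3, Washer = 1*3 = 3.
Iteration 2: components of {Gizmo,Hub,Washer} -> Arm = 3*1 = 3, Bolt = 5*2 = 10, Cap = 3*3 = 9.
Iteration 3: components of {Arm,Bolt,Cap} -> Base = 3*3 = 9, Clip = 10*1 = 10, Gear = 3*2 = 6.
Iteration 4: no further components; recursion stops.
SUM(amt) = 1 + 3 + 3 + 5 + 3 + 9 + 10 + 6 + 9 + 10 = 59.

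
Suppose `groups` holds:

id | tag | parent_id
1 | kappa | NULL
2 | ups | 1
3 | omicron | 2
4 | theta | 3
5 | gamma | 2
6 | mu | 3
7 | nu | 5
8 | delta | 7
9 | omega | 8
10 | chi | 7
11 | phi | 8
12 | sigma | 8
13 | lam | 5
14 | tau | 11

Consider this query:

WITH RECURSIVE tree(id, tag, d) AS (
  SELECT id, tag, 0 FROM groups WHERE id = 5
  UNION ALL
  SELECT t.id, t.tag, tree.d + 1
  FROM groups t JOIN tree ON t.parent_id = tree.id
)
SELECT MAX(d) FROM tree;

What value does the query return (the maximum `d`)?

4

Base: id=5 (gamma) at d 0.
Iteration 1: rows with parent_id in {5} -> nu (id 7, d 1), lam (id 13, d 1).
Iteration 2: rows with parent_id in {7,13} -> delta (id 8, d 2), chi (id 10, d 2).
Iteration 3: rows with parent_id in {8,10} -> omega (id 9, d 3), phi (id 11, d 3), sigma (id 12, d 3).
Iteration 4: rows with parent_id in {9,11,12} -> tau (id 14, d 4).
Iteration 5: no rows with parent_id in {14}; recursion stops.
d values: 0, 1, 1, 2, 2, 3, 3, 3, 4; the maximum is 4.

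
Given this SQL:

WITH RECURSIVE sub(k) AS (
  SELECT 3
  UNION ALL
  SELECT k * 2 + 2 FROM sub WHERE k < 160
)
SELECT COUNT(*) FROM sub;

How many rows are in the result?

Base: k=3.
Iteration 1: 3 < 160 holds -> k = 3 * 2 + 2 = 8.
Iteration 2: 8 < 160 holds -> k = 8 * 2 + 2 = 18.
Iteration 3: 18 < 160 holds -> k = 18 * 2 + 2 = 38.
Iteration 4: 38 < 160 holds -> k = 38 * 2 + 2 = 78.
Iteration 5: 78 < 160 holds -> k = 78 * 2 + 2 = 158.
Iteration 6: 158 < 160 holds -> k = 158 * 2 + 2 = 318.
Iteration 7: 318 < 160 fails; recursion stops.
Total rows emitted: 7.

7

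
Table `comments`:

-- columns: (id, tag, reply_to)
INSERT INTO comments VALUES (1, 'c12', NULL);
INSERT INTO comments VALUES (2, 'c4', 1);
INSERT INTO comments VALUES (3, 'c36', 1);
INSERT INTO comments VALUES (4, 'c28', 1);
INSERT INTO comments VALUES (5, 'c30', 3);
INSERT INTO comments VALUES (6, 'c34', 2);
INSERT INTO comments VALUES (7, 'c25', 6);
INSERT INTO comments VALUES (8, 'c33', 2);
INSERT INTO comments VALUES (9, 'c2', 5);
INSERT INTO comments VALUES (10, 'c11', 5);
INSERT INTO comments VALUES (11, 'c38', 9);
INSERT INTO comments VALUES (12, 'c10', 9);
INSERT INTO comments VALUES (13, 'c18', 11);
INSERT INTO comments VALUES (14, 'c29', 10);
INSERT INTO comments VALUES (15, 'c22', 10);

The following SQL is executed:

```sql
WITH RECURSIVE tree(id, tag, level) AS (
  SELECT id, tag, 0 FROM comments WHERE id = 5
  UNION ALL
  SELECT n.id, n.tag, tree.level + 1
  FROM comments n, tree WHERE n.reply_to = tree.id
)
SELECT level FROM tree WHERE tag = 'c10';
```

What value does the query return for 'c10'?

Base: id=5 (c30) at level 0.
Iteration 1: rows with reply_to in {5} -> c2 (id 9, level 1), c11 (id 10, level 1).
Iteration 2: rows with reply_to in {9,10} -> c38 (id 11, level 2), c10 (id 12, level 2), c29 (id 14, level 2), c22 (id 15, level 2).
Iteration 3: rows with reply_to in {11,12,14,15} -> c18 (id 13, level 3).
Iteration 4: no rows with reply_to in {13}; recursion stops.

2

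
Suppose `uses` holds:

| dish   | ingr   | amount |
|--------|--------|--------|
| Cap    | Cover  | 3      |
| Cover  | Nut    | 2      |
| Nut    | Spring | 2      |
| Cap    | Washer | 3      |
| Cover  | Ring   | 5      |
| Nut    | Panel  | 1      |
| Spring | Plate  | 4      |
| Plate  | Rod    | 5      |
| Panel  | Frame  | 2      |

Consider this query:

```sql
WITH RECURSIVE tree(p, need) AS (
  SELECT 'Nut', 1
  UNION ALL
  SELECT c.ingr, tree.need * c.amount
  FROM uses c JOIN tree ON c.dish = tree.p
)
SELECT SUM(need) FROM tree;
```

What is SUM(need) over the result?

54

Base: (Nut, need=1).
Iteration 1: components of {Nut} -> Panel = 1*1 = 1, Spring = 1*2 = 2.
Iteration 2: components of {Panel,Spring} -> Frame = 1*2 = 2, Plate = 2*4 = 8.
Iteration 3: components of {Frame,Plate} -> Rod = 8*5 = 40.
Iteration 4: no further components; recursion stops.
SUM(need) = 1 + 2 + 1 + 8 + 2 + 40 = 54.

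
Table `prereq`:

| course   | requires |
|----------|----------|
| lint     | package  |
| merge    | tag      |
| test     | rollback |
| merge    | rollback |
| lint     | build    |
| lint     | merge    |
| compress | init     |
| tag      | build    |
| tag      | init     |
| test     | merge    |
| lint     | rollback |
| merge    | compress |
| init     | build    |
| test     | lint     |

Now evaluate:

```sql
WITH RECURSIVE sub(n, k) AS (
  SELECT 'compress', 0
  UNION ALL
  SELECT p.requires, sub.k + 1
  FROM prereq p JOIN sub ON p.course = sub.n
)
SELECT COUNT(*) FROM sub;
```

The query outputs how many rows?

3

Base: (compress, k=0).
Iteration 1: edges from {compress} -> (init, k=1).
Iteration 2: edges from {init} -> (build, k=2).
Iteration 3: no outgoing edges from {build}; recursion stops.
Total rows emitted: 3.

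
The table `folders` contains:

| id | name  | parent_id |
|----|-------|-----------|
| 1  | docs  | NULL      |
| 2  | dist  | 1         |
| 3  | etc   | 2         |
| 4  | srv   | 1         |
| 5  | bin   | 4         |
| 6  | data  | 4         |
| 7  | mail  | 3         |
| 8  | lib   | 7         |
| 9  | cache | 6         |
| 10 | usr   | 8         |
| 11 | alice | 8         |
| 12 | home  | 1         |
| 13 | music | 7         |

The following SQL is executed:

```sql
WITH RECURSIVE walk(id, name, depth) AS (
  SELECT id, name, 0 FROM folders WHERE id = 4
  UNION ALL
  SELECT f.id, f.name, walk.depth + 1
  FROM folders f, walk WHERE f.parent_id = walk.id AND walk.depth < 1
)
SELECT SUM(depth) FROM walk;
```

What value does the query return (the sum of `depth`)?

Base: id=4 (srv) at depth 0.
Iteration 1: rows with parent_id in {4} -> bin (id 5, depth 1), data (id 6, depth 1).
Iteration 2: depth < 1 fails for all current rows; recursion stops.
SUM(depth) = 0 + 1 + 1 = 2.

2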